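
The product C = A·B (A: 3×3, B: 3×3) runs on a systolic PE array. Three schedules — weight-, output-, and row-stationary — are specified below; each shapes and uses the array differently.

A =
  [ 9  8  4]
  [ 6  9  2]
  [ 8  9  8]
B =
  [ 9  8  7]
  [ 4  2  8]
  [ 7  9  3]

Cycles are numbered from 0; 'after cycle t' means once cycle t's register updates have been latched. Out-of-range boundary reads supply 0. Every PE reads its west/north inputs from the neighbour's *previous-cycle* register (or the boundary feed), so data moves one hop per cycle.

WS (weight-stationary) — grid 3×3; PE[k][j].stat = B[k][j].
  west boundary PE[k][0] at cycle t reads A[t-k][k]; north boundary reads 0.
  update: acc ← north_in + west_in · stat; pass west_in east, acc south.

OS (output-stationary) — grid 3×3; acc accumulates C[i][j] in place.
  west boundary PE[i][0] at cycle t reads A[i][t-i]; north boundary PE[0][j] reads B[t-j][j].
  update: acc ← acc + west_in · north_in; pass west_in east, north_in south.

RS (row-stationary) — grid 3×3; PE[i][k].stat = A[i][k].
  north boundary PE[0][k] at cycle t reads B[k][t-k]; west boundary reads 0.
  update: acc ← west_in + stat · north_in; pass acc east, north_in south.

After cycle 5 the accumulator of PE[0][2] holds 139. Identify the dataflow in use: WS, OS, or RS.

WS (3×3 grid), PE[0][2]:
  after 0 — PE[0][2] acc=0, pass-E 0, pass-S 0
  after 1 — PE[0][2] acc=0, pass-E 0, pass-S 0
  after 2 — PE[0][2] acc=63, pass-E 9, pass-S 63
  after 3 — PE[0][2] acc=42, pass-E 6, pass-S 42
  after 4 — PE[0][2] acc=56, pass-E 8, pass-S 56
  after 5 — PE[0][2] acc=0, pass-E 0, pass-S 0
OS (3×3 grid), PE[0][2]:
  after 0 — PE[0][2] acc=0, pass-E 0, pass-S 0
  after 1 — PE[0][2] acc=0, pass-E 0, pass-S 0
  after 2 — PE[0][2] acc=63, pass-E 9, pass-S 7
  after 3 — PE[0][2] acc=127, pass-E 8, pass-S 8
  after 4 — PE[0][2] acc=139, pass-E 4, pass-S 3
  after 5 — PE[0][2] acc=139, pass-E 0, pass-S 0
RS (3×3 grid), PE[0][2]:
  after 0 — PE[0][2] acc=0, pass-E 0, pass-S 0
  after 1 — PE[0][2] acc=0, pass-E 0, pass-S 0
  after 2 — PE[0][2] acc=141, pass-E 141, pass-S 7
  after 3 — PE[0][2] acc=124, pass-E 124, pass-S 9
  after 4 — PE[0][2] acc=139, pass-E 139, pass-S 3
  after 5 — PE[0][2] acc=0, pass-E 0, pass-S 0

dataflow = OS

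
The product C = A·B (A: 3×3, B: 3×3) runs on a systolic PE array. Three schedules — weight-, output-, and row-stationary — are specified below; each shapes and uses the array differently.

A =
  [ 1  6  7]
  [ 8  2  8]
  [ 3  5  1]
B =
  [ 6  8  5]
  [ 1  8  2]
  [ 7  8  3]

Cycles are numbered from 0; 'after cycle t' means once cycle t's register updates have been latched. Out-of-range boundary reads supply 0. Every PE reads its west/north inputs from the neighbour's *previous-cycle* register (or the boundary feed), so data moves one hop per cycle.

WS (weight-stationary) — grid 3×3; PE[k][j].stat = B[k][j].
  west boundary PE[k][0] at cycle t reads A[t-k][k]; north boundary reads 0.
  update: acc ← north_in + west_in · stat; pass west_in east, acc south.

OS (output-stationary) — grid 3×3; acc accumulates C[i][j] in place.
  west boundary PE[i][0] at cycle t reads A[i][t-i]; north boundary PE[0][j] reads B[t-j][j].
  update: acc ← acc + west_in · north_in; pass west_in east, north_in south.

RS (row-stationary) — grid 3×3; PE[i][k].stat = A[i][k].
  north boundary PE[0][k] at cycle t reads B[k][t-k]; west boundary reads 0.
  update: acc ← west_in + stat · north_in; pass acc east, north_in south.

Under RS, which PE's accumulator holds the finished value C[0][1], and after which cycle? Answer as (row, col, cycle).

(row, col, cycle) = (0, 2, 3)

RS — PE[0][2] is where C[0][1] collects:
  t=0 PE[0][2]: acc=0 h=0 v=0
  t=1 PE[0][2]: acc=0 h=0 v=0
  t=2 PE[0][2]: acc=61 h=61 v=7
  t=3 PE[0][2]: acc=112 h=112 v=8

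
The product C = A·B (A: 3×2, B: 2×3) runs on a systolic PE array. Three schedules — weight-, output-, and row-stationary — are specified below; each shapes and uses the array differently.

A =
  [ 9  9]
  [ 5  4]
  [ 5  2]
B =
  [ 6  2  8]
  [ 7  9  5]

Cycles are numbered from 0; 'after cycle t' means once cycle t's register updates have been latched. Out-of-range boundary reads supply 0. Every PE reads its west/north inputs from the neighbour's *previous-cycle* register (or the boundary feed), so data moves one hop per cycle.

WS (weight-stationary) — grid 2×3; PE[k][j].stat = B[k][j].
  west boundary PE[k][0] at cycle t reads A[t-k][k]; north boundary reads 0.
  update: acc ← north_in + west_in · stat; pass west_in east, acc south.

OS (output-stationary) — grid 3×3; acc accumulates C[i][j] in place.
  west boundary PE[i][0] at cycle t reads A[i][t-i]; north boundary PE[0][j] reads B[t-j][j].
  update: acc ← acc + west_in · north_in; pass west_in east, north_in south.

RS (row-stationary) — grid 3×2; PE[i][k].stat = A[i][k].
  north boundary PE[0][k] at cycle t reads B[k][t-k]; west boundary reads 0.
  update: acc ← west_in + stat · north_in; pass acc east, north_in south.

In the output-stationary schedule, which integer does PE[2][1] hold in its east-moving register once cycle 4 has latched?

register = 2

OS on a 3×3 grid — tracing PE[2][1] and its feeders:
  after 0 — PE[1][1] acc=0, pass-E 0, pass-S 0
  after 0 — PE[2][0] acc=0, pass-E 0, pass-S 0
  after 0 — PE[2][1] acc=0, pass-E 0, pass-S 0
  after 1 — PE[1][1] acc=0, pass-E 0, pass-S 0
  after 1 — PE[2][0] acc=0, pass-E 0, pass-S 0
  after 1 — PE[2][1] acc=0, pass-E 0, pass-S 0
  after 2 — PE[1][1] acc=10, pass-E 5, pass-S 2
  after 2 — PE[2][0] acc=30, pass-E 5, pass-S 6
  after 2 — PE[2][1] acc=0, pass-E 0, pass-S 0
  after 3 — PE[1][1] acc=46, pass-E 4, pass-S 9
  after 3 — PE[2][0] acc=44, pass-E 2, pass-S 7
  after 3 — PE[2][1] acc=10, pass-E 5, pass-S 2
  after 4 — PE[1][1] acc=46, pass-E 0, pass-S 0
  after 4 — PE[2][0] acc=44, pass-E 0, pass-S 0
  after 4 — PE[2][1] acc=28, pass-E 2, pass-S 9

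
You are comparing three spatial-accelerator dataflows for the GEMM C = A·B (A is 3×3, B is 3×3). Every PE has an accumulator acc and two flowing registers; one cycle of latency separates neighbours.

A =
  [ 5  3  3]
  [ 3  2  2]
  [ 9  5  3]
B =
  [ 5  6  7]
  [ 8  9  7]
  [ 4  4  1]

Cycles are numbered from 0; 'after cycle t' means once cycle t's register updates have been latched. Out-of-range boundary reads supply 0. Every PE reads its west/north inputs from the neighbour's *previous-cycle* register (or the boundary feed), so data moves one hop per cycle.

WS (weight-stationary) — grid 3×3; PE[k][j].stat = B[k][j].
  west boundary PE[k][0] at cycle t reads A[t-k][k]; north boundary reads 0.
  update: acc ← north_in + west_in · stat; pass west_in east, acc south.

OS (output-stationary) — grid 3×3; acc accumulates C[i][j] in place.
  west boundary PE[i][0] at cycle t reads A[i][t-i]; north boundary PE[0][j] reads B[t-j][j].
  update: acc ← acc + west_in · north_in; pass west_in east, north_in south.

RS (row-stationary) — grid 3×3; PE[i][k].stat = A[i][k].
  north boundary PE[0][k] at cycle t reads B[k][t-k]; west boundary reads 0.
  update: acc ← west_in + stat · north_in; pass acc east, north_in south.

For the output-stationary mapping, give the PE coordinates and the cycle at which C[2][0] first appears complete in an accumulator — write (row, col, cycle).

OS: C[2][0] accumulates in PE[2][0]:
  0: (2,0).acc=0  regs=<0,0>
  1: (2,0).acc=0  regs=<0,0>
  2: (2,0).acc=45  regs=<9,5>
  3: (2,0).acc=85  regs=<5,8>
  4: (2,0).acc=97  regs=<3,4>

(row, col, cycle) = (2, 0, 4)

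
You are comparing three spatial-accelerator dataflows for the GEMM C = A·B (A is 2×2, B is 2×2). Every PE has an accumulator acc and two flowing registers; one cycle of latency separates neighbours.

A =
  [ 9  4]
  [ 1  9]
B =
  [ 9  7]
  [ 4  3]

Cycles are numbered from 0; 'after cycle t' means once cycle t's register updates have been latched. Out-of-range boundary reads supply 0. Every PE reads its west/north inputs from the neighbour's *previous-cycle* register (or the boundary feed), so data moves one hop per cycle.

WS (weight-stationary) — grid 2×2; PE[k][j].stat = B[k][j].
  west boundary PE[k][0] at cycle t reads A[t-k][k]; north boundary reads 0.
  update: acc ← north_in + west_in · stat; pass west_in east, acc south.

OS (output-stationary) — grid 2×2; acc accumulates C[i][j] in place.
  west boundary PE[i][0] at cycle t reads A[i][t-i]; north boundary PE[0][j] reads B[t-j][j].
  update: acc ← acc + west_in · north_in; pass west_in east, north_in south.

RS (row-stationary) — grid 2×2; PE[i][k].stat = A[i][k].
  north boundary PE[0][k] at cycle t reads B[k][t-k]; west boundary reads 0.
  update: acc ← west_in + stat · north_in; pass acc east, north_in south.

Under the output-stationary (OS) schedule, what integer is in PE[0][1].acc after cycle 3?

PE[0][1].acc = 75

Tracing OS — 2×2 array, target PE[0][1]:
  cycle 0: PE[0][0] → acc 81, east 9, south 9
  cycle 0: PE[0][1] → acc 0, east 0, south 0
  cycle 1: PE[0][0] → acc 97, east 4, south 4
  cycle 1: PE[0][1] → acc 63, east 9, south 7
  cycle 2: PE[0][0] → acc 97, east 0, south 0
  cycle 2: PE[0][1] → acc 75, east 4, south 3
  cycle 3: PE[0][0] → acc 97, east 0, south 0
  cycle 3: PE[0][1] → acc 75, east 0, south 0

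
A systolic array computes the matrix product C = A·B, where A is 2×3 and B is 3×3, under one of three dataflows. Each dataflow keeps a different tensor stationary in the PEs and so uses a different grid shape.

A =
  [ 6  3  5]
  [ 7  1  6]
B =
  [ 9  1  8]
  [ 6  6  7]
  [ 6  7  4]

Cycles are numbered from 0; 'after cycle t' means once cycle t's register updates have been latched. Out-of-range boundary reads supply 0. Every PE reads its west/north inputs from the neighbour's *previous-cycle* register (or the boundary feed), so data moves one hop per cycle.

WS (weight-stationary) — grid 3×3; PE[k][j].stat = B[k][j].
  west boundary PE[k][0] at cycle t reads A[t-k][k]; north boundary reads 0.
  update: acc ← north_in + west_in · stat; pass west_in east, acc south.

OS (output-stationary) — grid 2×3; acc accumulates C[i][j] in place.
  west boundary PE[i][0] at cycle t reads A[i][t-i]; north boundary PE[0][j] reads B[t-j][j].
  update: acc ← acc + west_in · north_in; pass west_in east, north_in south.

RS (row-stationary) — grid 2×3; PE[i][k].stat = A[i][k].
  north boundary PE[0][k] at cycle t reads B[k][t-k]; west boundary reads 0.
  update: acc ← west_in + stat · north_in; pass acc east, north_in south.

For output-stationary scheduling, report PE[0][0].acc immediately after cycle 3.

Tracing OS — 2×3 array, target PE[0][0]:
  0: (0,0).acc=54  regs=<6,9>
  1: (0,0).acc=72  regs=<3,6>
  2: (0,0).acc=102  regs=<5,6>
  3: (0,0).acc=102  regs=<0,0>

PE[0][0].acc = 102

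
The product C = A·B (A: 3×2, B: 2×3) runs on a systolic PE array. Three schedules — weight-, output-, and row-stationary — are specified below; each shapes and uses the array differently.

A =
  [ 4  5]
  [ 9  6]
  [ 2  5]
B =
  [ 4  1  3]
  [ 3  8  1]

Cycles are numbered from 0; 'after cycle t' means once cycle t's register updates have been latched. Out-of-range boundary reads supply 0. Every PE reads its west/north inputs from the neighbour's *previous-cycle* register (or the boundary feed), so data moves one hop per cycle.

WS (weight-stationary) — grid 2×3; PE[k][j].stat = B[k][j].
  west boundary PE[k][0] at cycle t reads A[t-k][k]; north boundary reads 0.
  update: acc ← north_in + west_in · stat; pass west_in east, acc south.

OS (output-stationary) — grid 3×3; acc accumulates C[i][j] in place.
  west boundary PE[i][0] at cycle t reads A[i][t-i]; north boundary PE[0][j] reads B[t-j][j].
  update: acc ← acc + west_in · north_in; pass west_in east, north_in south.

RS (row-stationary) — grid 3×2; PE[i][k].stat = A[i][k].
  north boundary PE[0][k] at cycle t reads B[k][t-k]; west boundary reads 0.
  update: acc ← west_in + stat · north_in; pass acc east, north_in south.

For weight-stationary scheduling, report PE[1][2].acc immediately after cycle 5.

WS on a 2×3 grid — tracing PE[1][2] and its feeders:
  [0] (0,2) acc=0 (h:0 v:0)
  [0] (1,1) acc=0 (h:0 v:0)
  [0] (1,2) acc=0 (h:0 v:0)
  [1] (0,2) acc=0 (h:0 v:0)
  [1] (1,1) acc=0 (h:0 v:0)
  [1] (1,2) acc=0 (h:0 v:0)
  [2] (0,2) acc=12 (h:4 v:12)
  [2] (1,1) acc=44 (h:5 v:44)
  [2] (1,2) acc=0 (h:0 v:0)
  [3] (0,2) acc=27 (h:9 v:27)
  [3] (1,1) acc=57 (h:6 v:57)
  [3] (1,2) acc=17 (h:5 v:17)
  [4] (0,2) acc=6 (h:2 v:6)
  [4] (1,1) acc=42 (h:5 v:42)
  [4] (1,2) acc=33 (h:6 v:33)
  [5] (0,2) acc=0 (h:0 v:0)
  [5] (1,1) acc=0 (h:0 v:0)
  [5] (1,2) acc=11 (h:5 v:11)

PE[1][2].acc = 11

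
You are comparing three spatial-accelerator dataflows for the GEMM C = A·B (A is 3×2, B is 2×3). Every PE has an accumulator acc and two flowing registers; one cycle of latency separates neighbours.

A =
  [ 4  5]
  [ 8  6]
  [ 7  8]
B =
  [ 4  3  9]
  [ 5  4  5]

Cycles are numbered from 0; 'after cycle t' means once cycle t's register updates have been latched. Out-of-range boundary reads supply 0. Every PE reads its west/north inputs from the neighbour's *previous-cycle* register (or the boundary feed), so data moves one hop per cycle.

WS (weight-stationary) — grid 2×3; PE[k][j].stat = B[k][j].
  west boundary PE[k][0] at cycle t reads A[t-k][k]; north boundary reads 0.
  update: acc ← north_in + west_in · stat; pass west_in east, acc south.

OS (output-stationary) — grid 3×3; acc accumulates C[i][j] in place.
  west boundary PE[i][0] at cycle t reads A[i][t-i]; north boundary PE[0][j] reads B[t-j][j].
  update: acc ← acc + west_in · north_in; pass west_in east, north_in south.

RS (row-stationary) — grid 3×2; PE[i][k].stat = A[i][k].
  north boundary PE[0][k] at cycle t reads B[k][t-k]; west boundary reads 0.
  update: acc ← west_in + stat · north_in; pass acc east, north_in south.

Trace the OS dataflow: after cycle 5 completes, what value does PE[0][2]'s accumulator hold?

OS on a 3×3 grid — tracing PE[0][2] and its feeders:
  0: (0,1).acc=0  regs=<0,0>
  0: (0,2).acc=0  regs=<0,0>
  1: (0,1).acc=12  regs=<4,3>
  1: (0,2).acc=0  regs=<0,0>
  2: (0,1).acc=32  regs=<5,4>
  2: (0,2).acc=36  regs=<4,9>
  3: (0,1).acc=32  regs=<0,0>
  3: (0,2).acc=61  regs=<5,5>
  4: (0,1).acc=32  regs=<0,0>
  4: (0,2).acc=61  regs=<0,0>
  5: (0,1).acc=32  regs=<0,0>
  5: (0,2).acc=61  regs=<0,0>

PE[0][2].acc = 61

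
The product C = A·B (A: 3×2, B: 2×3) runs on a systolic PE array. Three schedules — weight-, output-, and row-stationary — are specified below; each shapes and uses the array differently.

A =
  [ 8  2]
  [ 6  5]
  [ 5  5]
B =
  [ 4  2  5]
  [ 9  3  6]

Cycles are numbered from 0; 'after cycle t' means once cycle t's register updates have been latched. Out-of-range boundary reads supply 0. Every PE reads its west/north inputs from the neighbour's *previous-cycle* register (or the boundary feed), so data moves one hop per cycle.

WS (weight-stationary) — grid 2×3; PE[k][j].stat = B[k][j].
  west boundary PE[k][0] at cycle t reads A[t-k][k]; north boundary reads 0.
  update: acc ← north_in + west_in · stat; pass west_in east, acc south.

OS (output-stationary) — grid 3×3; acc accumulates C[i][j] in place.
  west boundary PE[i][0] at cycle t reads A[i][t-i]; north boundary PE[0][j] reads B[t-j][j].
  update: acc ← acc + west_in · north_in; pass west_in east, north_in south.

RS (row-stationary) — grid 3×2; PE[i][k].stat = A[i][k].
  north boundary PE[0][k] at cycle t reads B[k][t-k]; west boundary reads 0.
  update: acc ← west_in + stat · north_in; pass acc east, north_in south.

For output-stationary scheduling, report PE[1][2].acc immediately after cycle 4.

PE[1][2].acc = 60

OS on a 3×3 grid — tracing PE[1][2] and its feeders:
  t=0 PE[0][2]: acc=0 h=0 v=0
  t=0 PE[1][1]: acc=0 h=0 v=0
  t=0 PE[1][2]: acc=0 h=0 v=0
  t=1 PE[0][2]: acc=0 h=0 v=0
  t=1 PE[1][1]: acc=0 h=0 v=0
  t=1 PE[1][2]: acc=0 h=0 v=0
  t=2 PE[0][2]: acc=40 h=8 v=5
  t=2 PE[1][1]: acc=12 h=6 v=2
  t=2 PE[1][2]: acc=0 h=0 v=0
  t=3 PE[0][2]: acc=52 h=2 v=6
  t=3 PE[1][1]: acc=27 h=5 v=3
  t=3 PE[1][2]: acc=30 h=6 v=5
  t=4 PE[0][2]: acc=52 h=0 v=0
  t=4 PE[1][1]: acc=27 h=0 v=0
  t=4 PE[1][2]: acc=60 h=5 v=6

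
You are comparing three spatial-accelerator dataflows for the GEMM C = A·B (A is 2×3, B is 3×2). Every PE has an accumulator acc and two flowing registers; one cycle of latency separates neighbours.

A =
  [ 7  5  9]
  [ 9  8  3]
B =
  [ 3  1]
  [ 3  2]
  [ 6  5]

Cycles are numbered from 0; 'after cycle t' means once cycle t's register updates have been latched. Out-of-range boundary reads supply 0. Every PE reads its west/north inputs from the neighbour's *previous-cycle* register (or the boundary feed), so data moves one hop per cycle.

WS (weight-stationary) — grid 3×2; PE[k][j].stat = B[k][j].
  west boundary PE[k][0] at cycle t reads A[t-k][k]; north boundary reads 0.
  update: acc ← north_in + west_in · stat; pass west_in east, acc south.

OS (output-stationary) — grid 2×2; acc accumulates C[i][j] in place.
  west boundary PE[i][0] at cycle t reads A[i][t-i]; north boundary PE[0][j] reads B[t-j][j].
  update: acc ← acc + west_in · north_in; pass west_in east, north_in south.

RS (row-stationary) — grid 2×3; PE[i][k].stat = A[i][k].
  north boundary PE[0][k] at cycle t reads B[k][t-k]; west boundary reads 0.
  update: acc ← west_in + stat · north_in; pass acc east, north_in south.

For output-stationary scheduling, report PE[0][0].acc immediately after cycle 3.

OS on a 2×2 grid — tracing PE[0][0] and its feeders:
  @0  [0,0]  acc 21  |  →7  ↓3
  @1  [0,0]  acc 36  |  →5  ↓3
  @2  [0,0]  acc 90  |  →9  ↓6
  @3  [0,0]  acc 90  |  →0  ↓0

PE[0][0].acc = 90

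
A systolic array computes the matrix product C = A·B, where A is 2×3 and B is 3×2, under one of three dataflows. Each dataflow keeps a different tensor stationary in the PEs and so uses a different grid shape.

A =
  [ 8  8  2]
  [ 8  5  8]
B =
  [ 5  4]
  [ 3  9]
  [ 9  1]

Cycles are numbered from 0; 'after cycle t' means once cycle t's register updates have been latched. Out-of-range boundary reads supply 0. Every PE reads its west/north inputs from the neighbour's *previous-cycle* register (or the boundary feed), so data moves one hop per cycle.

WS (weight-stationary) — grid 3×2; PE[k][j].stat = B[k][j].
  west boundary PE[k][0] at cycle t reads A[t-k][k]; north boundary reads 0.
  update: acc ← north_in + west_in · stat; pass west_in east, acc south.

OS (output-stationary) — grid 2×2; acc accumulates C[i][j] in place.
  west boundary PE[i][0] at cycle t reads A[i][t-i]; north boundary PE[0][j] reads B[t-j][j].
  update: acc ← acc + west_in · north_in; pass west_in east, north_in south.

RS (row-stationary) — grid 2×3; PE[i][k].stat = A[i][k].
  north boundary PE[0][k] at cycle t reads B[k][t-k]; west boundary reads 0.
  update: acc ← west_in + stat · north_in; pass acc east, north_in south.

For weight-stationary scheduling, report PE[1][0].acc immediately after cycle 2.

WS 3×2: PE[1][0] cycle-by-cycle (with neighbour feeds):
  c0 r0c0: 40 / 8 / 40
  c0 r1c0: 0 / 0 / 0
  c1 r0c0: 40 / 8 / 40
  c1 r1c0: 64 / 8 / 64
  c2 r0c0: 0 / 0 / 0
  c2 r1c0: 55 / 5 / 55

PE[1][0].acc = 55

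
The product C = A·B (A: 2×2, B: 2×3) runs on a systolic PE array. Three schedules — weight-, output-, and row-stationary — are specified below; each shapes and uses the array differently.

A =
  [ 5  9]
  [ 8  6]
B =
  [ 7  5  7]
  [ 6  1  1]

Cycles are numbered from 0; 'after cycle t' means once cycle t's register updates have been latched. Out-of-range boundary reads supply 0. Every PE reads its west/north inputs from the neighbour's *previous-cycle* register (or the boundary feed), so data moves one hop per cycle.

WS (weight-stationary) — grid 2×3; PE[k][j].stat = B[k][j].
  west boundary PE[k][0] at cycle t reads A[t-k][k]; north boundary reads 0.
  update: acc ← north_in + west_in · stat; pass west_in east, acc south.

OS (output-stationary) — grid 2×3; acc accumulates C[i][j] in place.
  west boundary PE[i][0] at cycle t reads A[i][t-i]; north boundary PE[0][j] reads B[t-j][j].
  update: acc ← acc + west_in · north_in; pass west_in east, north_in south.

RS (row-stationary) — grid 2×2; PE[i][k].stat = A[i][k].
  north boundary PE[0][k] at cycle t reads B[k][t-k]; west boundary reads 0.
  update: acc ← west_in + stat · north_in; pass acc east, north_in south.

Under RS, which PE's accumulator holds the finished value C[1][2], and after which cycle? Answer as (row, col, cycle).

(row, col, cycle) = (1, 1, 4)

RS: C[1][2] accumulates in PE[1][1]:
  step 0 · PE1,1: acc=0; fwd→0 fwd↓0
  step 1 · PE1,1: acc=0; fwd→0 fwd↓0
  step 2 · PE1,1: acc=92; fwd→92 fwd↓6
  step 3 · PE1,1: acc=46; fwd→46 fwd↓1
  step 4 · PE1,1: acc=62; fwd→62 fwd↓1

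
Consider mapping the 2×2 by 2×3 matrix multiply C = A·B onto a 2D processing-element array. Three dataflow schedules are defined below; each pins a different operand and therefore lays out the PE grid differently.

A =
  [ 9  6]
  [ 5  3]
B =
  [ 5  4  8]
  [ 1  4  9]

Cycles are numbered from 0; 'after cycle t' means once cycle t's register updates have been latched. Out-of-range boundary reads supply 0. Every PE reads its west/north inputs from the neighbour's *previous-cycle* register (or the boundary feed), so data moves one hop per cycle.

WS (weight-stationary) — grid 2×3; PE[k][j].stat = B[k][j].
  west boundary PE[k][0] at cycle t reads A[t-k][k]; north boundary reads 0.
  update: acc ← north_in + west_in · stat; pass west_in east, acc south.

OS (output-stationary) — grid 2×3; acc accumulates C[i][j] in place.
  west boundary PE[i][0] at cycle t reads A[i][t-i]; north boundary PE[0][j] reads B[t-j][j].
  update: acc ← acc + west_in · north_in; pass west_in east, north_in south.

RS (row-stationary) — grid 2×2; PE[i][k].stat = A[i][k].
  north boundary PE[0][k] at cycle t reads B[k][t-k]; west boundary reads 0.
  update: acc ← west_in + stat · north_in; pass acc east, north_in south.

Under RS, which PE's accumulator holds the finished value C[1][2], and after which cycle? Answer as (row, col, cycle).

(row, col, cycle) = (1, 1, 4)

RS — PE[1][1] is where C[1][2] collects:
  @0  [1,1]  acc 0  |  →0  ↓0
  @1  [1,1]  acc 0  |  →0  ↓0
  @2  [1,1]  acc 28  |  →28  ↓1
  @3  [1,1]  acc 32  |  →32  ↓4
  @4  [1,1]  acc 67  |  →67  ↓9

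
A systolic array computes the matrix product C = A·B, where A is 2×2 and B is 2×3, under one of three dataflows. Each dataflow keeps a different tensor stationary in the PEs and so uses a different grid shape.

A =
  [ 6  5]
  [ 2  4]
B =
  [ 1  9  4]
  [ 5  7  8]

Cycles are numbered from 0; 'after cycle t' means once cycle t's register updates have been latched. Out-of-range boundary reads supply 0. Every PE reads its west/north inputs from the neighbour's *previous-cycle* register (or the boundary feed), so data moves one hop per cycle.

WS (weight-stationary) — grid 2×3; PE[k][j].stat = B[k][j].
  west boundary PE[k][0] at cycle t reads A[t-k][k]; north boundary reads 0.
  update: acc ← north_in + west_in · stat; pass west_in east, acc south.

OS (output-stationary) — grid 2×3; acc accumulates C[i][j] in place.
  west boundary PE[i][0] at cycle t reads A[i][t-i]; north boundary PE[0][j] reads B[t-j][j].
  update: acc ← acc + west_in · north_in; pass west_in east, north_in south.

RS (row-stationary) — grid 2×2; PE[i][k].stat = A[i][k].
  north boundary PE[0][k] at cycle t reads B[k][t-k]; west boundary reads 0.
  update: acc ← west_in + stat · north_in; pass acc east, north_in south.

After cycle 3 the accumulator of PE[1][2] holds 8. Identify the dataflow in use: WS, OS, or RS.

— WS: 2×3; PE[1][2] trace:
  0: (1,2).acc=0  regs=<0,0>
  1: (1,2).acc=0  regs=<0,0>
  2: (1,2).acc=0  regs=<0,0>
  3: (1,2).acc=64  regs=<5,64>
— OS: 2×3; PE[1][2] trace:
  0: (1,2).acc=0  regs=<0,0>
  1: (1,2).acc=0  regs=<0,0>
  2: (1,2).acc=0  regs=<0,0>
  3: (1,2).acc=8  regs=<2,4>
RS (2×2): PE[1][2] does not exist.

dataflow = OS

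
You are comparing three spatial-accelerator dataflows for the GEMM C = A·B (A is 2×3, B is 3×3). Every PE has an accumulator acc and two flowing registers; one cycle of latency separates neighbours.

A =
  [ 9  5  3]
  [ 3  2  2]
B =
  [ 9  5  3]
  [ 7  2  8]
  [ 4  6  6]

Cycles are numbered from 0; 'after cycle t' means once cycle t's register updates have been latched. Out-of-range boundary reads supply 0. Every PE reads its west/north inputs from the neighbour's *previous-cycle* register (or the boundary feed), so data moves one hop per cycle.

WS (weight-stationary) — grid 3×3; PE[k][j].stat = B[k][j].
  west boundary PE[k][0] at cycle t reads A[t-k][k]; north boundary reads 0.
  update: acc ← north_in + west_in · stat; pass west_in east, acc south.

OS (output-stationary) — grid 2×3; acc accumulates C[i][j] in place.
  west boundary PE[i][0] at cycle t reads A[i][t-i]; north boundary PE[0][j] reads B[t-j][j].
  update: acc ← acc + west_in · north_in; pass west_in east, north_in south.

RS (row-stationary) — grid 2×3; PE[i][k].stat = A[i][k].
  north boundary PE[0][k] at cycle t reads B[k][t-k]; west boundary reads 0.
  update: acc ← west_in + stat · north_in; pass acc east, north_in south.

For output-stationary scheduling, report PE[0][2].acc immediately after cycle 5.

PE[0][2].acc = 85

OS on a 2×3 grid — tracing PE[0][2] and its feeders:
  t=0 PE[0][1]: acc=0 h=0 v=0
  t=0 PE[0][2]: acc=0 h=0 v=0
  t=1 PE[0][1]: acc=45 h=9 v=5
  t=1 PE[0][2]: acc=0 h=0 v=0
  t=2 PE[0][1]: acc=55 h=5 v=2
  t=2 PE[0][2]: acc=27 h=9 v=3
  t=3 PE[0][1]: acc=73 h=3 v=6
  t=3 PE[0][2]: acc=67 h=5 v=8
  t=4 PE[0][1]: acc=73 h=0 v=0
  t=4 PE[0][2]: acc=85 h=3 v=6
  t=5 PE[0][1]: acc=73 h=0 v=0
  t=5 PE[0][2]: acc=85 h=0 v=0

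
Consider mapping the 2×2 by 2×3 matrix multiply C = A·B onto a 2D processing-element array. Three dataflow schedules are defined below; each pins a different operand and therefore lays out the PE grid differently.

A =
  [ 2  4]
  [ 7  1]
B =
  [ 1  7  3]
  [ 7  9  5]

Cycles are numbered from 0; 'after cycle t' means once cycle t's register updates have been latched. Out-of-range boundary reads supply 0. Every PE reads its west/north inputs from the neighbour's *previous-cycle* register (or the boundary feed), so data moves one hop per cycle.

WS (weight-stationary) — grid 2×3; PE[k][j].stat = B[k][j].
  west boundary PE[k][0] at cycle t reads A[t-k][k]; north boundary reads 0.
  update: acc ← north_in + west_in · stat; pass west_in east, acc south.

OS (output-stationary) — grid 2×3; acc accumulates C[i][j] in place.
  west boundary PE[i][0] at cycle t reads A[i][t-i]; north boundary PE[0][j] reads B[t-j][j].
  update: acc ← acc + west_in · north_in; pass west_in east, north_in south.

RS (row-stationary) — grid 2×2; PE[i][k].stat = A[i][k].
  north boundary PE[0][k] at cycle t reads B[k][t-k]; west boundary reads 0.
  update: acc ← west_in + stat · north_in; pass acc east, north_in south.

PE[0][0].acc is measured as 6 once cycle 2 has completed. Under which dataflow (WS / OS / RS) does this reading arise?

dataflow = RS

— WS: 2×3; PE[0][0] trace:
  0: (0,0).acc=2  regs=<2,2>
  1: (0,0).acc=7  regs=<7,7>
  2: (0,0).acc=0  regs=<0,0>
— OS: 2×3; PE[0][0] trace:
  0: (0,0).acc=2  regs=<2,1>
  1: (0,0).acc=30  regs=<4,7>
  2: (0,0).acc=30  regs=<0,0>
— RS: 2×2; PE[0][0] trace:
  0: (0,0).acc=2  regs=<2,1>
  1: (0,0).acc=14  regs=<14,7>
  2: (0,0).acc=6  regs=<6,3>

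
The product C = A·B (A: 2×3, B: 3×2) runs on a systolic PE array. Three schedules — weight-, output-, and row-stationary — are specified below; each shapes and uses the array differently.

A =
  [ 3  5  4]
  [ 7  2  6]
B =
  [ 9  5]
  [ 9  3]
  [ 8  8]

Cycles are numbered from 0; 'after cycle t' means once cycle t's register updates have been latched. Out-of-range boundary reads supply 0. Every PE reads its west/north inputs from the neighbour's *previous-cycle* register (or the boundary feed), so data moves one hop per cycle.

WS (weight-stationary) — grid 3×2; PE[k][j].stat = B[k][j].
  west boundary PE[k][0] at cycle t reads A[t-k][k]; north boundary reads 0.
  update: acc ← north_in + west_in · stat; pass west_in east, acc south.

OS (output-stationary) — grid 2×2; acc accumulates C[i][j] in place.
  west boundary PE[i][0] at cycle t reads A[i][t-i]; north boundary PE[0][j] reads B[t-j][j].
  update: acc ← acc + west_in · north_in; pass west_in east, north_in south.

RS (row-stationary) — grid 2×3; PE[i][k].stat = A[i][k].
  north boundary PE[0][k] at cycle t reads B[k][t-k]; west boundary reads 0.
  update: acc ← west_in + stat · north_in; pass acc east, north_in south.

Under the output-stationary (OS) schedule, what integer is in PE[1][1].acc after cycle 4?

Tracing OS — 2×2 array, target PE[1][1]:
  step 0 · PE0,1: acc=0; fwd→0 fwd↓0
  step 0 · PE1,0: acc=0; fwd→0 fwd↓0
  step 0 · PE1,1: acc=0; fwd→0 fwd↓0
  step 1 · PE0,1: acc=15; fwd→3 fwd↓5
  step 1 · PE1,0: acc=63; fwd→7 fwd↓9
  step 1 · PE1,1: acc=0; fwd→0 fwd↓0
  step 2 · PE0,1: acc=30; fwd→5 fwd↓3
  step 2 · PE1,0: acc=81; fwd→2 fwd↓9
  step 2 · PE1,1: acc=35; fwd→7 fwd↓5
  step 3 · PE0,1: acc=62; fwd→4 fwd↓8
  step 3 · PE1,0: acc=129; fwd→6 fwd↓8
  step 3 · PE1,1: acc=41; fwd→2 fwd↓3
  step 4 · PE0,1: acc=62; fwd→0 fwd↓0
  step 4 · PE1,0: acc=129; fwd→0 fwd↓0
  step 4 · PE1,1: acc=89; fwd→6 fwd↓8

PE[1][1].acc = 89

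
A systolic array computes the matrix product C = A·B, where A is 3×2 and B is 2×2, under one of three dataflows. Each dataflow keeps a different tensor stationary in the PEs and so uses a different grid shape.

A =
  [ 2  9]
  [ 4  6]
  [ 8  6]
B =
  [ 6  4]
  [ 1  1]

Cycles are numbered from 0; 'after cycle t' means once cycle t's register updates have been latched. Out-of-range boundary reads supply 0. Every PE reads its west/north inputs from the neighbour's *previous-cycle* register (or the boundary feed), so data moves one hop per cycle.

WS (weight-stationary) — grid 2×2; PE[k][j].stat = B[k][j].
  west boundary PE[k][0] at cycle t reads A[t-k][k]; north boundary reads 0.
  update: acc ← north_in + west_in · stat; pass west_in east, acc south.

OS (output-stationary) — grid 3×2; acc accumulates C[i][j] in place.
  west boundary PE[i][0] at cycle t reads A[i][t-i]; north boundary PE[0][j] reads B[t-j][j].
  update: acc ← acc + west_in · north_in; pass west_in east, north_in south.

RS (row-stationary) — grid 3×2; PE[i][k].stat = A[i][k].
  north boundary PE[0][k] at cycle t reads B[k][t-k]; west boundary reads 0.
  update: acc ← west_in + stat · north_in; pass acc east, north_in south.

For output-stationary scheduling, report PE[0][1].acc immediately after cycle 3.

PE[0][1].acc = 17

OS on a 3×2 grid — tracing PE[0][1] and its feeders:
  c0 r0c0: 12 / 2 / 6
  c0 r0c1: 0 / 0 / 0
  c1 r0c0: 21 / 9 / 1
  c1 r0c1: 8 / 2 / 4
  c2 r0c0: 21 / 0 / 0
  c2 r0c1: 17 / 9 / 1
  c3 r0c0: 21 / 0 / 0
  c3 r0c1: 17 / 0 / 0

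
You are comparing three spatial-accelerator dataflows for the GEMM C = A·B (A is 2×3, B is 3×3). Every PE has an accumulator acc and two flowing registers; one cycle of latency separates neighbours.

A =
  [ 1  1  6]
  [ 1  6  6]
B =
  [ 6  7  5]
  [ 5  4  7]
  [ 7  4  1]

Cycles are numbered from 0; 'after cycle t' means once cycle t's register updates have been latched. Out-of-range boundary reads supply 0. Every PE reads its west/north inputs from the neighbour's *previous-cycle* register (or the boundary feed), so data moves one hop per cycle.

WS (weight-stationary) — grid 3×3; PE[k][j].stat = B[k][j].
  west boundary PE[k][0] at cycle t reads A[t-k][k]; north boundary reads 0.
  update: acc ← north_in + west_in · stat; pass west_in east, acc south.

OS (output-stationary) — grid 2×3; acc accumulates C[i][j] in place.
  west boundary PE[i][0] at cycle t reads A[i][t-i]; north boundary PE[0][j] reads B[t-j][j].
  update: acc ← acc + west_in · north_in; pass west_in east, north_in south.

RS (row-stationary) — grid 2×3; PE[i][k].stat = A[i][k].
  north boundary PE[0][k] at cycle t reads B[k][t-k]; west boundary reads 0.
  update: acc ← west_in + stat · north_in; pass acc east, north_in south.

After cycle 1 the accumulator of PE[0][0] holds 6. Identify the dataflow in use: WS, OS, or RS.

WS [3×3] PE[0][0] across cycles:
  t=0 PE[0][0]: acc=6 h=1 v=6
  t=1 PE[0][0]: acc=6 h=1 v=6
OS [2×3] PE[0][0] across cycles:
  t=0 PE[0][0]: acc=6 h=1 v=6
  t=1 PE[0][0]: acc=11 h=1 v=5
RS [2×3] PE[0][0] across cycles:
  t=0 PE[0][0]: acc=6 h=6 v=6
  t=1 PE[0][0]: acc=7 h=7 v=7

dataflow = WS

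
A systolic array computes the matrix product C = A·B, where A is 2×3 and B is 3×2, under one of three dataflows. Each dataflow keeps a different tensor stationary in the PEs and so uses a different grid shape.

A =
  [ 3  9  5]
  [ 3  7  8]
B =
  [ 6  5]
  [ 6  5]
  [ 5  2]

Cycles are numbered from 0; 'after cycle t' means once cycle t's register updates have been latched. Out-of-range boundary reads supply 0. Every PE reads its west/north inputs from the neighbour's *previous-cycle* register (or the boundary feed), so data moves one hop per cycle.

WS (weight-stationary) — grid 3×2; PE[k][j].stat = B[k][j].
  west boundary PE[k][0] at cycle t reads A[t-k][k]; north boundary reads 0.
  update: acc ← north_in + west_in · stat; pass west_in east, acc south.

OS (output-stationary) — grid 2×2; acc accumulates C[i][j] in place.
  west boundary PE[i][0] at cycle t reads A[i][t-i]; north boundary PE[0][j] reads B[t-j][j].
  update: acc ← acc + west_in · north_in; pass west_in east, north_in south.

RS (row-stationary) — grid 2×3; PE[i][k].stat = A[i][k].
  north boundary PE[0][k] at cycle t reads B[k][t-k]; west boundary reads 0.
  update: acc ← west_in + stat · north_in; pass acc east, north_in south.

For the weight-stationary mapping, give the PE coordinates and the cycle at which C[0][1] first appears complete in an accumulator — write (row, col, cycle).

Under WS, C[0][1] lands at PE[2][1]:
  t=0 PE[2][1]: acc=0 h=0 v=0
  t=1 PE[2][1]: acc=0 h=0 v=0
  t=2 PE[2][1]: acc=0 h=0 v=0
  t=3 PE[2][1]: acc=70 h=5 v=70

(row, col, cycle) = (2, 1, 3)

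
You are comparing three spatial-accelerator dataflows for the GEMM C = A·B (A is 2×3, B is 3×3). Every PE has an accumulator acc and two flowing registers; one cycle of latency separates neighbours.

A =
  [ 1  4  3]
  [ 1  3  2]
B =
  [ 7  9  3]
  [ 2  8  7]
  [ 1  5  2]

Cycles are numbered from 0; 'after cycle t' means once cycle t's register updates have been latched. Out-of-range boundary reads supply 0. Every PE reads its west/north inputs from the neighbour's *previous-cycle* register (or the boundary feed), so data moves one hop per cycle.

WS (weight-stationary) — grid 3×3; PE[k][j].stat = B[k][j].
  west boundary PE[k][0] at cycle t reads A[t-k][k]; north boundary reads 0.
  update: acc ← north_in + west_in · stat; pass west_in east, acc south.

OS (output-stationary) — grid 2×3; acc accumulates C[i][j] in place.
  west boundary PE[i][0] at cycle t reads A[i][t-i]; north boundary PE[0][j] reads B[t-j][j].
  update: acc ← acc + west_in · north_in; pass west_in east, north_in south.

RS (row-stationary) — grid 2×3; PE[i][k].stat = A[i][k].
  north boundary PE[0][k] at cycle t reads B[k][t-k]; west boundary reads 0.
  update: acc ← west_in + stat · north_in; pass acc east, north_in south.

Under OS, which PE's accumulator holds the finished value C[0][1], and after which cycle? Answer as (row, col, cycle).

Under OS, C[0][1] lands at PE[0][1]:
  step 0 · PE0,1: acc=0; fwd→0 fwd↓0
  step 1 · PE0,1: acc=9; fwd→1 fwd↓9
  step 2 · PE0,1: acc=41; fwd→4 fwd↓8
  step 3 · PE0,1: acc=56; fwd→3 fwd↓5

(row, col, cycle) = (0, 1, 3)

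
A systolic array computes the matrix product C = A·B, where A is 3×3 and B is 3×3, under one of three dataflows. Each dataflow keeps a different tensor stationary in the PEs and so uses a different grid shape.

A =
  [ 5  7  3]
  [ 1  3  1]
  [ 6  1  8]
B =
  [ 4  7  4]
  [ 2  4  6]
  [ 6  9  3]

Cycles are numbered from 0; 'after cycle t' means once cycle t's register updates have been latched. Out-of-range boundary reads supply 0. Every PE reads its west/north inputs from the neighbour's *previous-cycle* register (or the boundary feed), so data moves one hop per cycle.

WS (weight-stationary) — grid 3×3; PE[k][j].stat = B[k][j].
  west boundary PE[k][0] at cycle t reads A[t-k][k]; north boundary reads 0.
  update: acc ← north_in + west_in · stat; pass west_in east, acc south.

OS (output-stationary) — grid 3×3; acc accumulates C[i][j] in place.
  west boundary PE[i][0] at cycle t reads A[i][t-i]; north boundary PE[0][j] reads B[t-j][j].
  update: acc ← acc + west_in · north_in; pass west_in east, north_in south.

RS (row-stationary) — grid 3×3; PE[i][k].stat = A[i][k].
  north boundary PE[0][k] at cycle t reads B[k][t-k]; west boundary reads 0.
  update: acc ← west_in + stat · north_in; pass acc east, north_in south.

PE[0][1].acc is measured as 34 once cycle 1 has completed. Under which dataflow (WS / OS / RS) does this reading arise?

WS [3×3] PE[0][1] across cycles:
  c0 r0c1: 0 / 0 / 0
  c1 r0c1: 35 / 5 / 35
OS [3×3] PE[0][1] across cycles:
  c0 r0c1: 0 / 0 / 0
  c1 r0c1: 35 / 5 / 7
RS [3×3] PE[0][1] across cycles:
  c0 r0c1: 0 / 0 / 0
  c1 r0c1: 34 / 34 / 2

dataflow = RS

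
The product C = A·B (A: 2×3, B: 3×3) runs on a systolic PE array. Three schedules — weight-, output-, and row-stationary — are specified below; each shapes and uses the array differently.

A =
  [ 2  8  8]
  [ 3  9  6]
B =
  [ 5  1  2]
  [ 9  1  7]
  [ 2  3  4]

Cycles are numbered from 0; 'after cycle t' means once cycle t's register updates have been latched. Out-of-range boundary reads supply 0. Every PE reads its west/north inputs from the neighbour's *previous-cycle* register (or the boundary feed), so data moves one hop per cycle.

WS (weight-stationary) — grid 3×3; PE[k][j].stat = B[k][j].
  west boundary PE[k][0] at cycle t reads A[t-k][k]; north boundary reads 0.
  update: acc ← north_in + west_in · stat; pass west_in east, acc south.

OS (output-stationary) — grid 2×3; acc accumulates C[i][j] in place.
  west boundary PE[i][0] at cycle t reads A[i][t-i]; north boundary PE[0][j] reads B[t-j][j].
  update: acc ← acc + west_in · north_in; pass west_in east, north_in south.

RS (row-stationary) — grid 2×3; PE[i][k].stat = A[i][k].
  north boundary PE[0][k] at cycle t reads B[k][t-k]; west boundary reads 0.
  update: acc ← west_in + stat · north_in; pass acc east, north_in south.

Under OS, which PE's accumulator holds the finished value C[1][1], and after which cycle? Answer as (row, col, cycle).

OS: C[1][1] accumulates in PE[1][1]:
  @0  [1,1]  acc 0  |  →0  ↓0
  @1  [1,1]  acc 0  |  →0  ↓0
  @2  [1,1]  acc 3  |  →3  ↓1
  @3  [1,1]  acc 12  |  →9  ↓1
  @4  [1,1]  acc 30  |  →6  ↓3

(row, col, cycle) = (1, 1, 4)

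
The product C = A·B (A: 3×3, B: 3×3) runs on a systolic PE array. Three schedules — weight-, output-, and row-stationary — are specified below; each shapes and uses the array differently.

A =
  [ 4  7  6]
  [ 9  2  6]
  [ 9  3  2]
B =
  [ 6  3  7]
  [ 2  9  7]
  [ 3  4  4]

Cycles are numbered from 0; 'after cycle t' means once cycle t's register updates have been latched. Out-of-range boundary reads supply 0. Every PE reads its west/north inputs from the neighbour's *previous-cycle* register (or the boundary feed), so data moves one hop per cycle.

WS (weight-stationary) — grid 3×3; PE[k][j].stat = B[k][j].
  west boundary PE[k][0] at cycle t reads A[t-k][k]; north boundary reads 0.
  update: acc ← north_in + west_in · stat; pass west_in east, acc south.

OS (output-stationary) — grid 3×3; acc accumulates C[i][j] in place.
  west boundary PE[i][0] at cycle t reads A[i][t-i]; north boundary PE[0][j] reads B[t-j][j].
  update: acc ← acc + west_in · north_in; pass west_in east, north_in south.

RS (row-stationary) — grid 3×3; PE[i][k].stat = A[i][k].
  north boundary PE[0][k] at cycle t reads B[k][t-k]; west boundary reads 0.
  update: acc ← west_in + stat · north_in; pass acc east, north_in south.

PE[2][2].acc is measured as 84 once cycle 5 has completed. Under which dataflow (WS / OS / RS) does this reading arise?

WS (3×3 grid), PE[2][2]:
  @0  [2,2]  acc 0  |  →0  ↓0
  @1  [2,2]  acc 0  |  →0  ↓0
  @2  [2,2]  acc 0  |  →0  ↓0
  @3  [2,2]  acc 0  |  →0  ↓0
  @4  [2,2]  acc 101  |  →6  ↓101
  @5  [2,2]  acc 101  |  →6  ↓101
OS (3×3 grid), PE[2][2]:
  @0  [2,2]  acc 0  |  →0  ↓0
  @1  [2,2]  acc 0  |  →0  ↓0
  @2  [2,2]  acc 0  |  →0  ↓0
  @3  [2,2]  acc 0  |  →0  ↓0
  @4  [2,2]  acc 63  |  →9  ↓7
  @5  [2,2]  acc 84  |  →3  ↓7
RS (3×3 grid), PE[2][2]:
  @0  [2,2]  acc 0  |  →0  ↓0
  @1  [2,2]  acc 0  |  →0  ↓0
  @2  [2,2]  acc 0  |  →0  ↓0
  @3  [2,2]  acc 0  |  →0  ↓0
  @4  [2,2]  acc 66  |  →66  ↓3
  @5  [2,2]  acc 62  |  →62  ↓4

dataflow = OS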